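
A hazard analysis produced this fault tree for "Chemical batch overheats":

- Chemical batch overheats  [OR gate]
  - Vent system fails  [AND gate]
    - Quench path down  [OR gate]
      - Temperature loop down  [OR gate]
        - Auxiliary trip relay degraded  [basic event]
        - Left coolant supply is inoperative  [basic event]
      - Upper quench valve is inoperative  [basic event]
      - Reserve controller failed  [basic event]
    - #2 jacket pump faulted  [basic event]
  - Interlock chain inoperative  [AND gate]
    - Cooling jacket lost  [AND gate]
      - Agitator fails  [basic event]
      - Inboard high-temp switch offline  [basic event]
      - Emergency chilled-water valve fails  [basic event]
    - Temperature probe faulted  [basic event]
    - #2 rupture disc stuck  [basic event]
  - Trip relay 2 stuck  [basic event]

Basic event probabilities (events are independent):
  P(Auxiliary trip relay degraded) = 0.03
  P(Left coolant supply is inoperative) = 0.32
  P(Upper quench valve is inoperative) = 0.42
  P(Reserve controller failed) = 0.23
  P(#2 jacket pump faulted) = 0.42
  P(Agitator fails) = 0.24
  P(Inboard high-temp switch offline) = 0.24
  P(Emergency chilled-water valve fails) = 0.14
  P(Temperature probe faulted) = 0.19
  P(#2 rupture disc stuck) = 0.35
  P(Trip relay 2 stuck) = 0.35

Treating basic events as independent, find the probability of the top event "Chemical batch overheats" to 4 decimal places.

0.5428

P(Temperature loop down) [OR] = 1 − (1−0.03) × (1−0.32) = 0.340400
P(Quench path down) [OR] = 1 − (1−0.340400) × (1−0.42) × (1−0.23) = 0.705423
P(Vent system fails) [AND] = 0.705423 × 0.42 = 0.296278
P(Cooling jacket lost) [AND] = 0.24 × 0.24 × 0.14 = 0.008064
P(Interlock chain inoperative) [AND] = 0.008064 × 0.19 × 0.35 = 0.000536
P(Chemical batch overheats) [OR] = 1 − (1−0.296278) × (1−0.000536) × (1−0.35) = 0.542826
Rounded to 4 decimal places: P(Chemical batch overheats) ≈ 0.5428.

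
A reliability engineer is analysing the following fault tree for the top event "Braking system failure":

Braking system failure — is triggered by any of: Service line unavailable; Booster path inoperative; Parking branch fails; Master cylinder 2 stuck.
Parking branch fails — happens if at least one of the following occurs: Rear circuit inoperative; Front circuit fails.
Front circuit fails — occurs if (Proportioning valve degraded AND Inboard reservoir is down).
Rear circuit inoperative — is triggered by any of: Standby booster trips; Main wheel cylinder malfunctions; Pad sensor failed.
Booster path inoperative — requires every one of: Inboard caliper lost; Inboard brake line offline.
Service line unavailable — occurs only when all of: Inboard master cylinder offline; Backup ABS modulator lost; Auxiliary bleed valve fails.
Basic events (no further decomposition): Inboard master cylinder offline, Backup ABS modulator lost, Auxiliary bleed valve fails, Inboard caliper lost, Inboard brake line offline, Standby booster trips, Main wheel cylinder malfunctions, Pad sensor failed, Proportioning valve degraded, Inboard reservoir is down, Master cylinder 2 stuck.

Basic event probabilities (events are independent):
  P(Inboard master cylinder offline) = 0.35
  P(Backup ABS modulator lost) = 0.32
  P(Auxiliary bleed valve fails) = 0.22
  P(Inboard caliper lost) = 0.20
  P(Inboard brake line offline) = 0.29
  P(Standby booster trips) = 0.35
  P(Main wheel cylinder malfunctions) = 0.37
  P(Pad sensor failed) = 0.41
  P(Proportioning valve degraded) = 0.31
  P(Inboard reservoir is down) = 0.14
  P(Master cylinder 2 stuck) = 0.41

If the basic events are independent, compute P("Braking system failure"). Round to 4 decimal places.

0.8747

P(Service line unavailable) [AND] = 0.35 × 0.32 × 0.22 = 0.024640
P(Booster path inoperative) [AND] = 0.20 × 0.29 = 0.058000
P(Rear circuit inoperative) [OR] = 1 − (1−0.35) × (1−0.37) × (1−0.41) = 0.758395
P(Front circuit fails) [AND] = 0.31 × 0.14 = 0.043400
P(Parking branch fails) [OR] = 1 − (1−0.758395) × (1−0.043400) = 0.768881
P(Braking system failure) [OR] = 1 − (1−0.024640) × (1−0.058000) × (1−0.768881) × (1−0.41) = 0.874714
Rounded to 4 decimal places: P(Braking system failure) ≈ 0.8747.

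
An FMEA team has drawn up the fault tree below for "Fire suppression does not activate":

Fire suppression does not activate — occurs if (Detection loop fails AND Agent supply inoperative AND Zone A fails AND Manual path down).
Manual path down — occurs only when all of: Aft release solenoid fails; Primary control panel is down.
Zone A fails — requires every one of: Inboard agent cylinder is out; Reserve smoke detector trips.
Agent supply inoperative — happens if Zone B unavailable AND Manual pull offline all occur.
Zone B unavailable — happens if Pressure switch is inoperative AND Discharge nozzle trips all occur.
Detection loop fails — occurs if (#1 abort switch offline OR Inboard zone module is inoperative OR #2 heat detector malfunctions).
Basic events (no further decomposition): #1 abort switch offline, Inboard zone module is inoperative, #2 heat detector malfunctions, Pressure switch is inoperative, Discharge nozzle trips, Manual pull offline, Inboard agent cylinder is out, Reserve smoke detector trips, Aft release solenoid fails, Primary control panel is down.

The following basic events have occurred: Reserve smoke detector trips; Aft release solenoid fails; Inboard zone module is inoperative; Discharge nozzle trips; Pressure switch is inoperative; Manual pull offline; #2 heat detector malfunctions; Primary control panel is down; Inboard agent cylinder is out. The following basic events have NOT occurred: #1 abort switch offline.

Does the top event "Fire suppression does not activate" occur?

Detection loop fails [OR]: #1 abort switch offline=not, Inboard zone module is inoperative=occurs, #2 heat detector malfunctions=occurs → at least one input occurs → occurs.
Zone B unavailable [AND]: Pressure switch is inoperative=occurs, Discharge nozzle trips=occurs → all inputs occur → occurs.
Agent supply inoperative [AND]: Zone B unavailable=occurs, Manual pull offline=occurs → all inputs occur → occurs.
Zone A fails [AND]: Inboard agent cylinder is out=occurs, Reserve smoke detector trips=occurs → all inputs occur → occurs.
Manual path down [AND]: Aft release solenoid fails=occurs, Primary control panel is down=occurs → all inputs occur → occurs.
Fire suppression does not activate [AND]: Detection loop fails=occurs, Agent supply inoperative=occurs, Zone A fails=occurs, Manual path down=occurs → all inputs occur → occurs.

Yes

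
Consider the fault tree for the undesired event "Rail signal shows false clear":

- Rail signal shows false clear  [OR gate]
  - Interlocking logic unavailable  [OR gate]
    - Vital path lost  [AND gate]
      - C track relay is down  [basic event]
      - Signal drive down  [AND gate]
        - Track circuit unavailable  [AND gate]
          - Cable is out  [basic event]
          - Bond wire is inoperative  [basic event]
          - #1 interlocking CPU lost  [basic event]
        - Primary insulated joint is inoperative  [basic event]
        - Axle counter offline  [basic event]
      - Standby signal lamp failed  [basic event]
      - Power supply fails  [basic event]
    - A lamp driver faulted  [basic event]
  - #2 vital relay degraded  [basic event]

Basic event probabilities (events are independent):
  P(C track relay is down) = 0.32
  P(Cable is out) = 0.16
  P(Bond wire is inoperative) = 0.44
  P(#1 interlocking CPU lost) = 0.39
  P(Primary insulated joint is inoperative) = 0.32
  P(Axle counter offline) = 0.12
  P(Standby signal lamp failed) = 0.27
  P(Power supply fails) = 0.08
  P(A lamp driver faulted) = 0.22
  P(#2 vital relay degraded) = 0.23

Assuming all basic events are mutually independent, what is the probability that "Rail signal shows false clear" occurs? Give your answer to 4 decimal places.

P(Track circuit unavailable) [AND] = 0.16 × 0.44 × 0.39 = 0.027456
P(Signal drive down) [AND] = 0.027456 × 0.32 × 0.12 = 0.001054
P(Vital path lost) [AND] = 0.32 × 0.001054 × 0.27 × 0.08 = 0.000007
P(Interlocking logic unavailable) [OR] = 1 − (1−0.000007) × (1−0.22) = 0.220005
P(Rail signal shows false clear) [OR] = 1 − (1−0.220005) × (1−0.23) = 0.399404
Rounded to 4 decimal places: P(Rail signal shows false clear) ≈ 0.3994.

0.3994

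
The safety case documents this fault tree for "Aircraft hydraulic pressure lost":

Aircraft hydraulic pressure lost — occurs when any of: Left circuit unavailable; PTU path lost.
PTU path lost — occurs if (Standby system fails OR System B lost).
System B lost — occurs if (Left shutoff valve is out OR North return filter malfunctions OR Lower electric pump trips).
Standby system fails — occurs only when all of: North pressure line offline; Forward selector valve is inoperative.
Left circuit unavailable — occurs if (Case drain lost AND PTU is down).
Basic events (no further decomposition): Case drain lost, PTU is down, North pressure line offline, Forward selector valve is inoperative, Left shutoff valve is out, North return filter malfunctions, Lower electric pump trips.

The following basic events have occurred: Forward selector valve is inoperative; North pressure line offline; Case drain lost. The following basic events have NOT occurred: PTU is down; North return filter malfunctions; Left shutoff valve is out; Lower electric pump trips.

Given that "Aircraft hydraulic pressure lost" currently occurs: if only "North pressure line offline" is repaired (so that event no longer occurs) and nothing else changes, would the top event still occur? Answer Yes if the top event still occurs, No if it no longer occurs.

No

Counterfactual: set "North pressure line offline" to not occurred.
Left circuit unavailable [AND]: Case drain lost=occurs, PTU is down=not → not all inputs occur → does not occur.
Standby system fails [AND]: North pressure line offline=not, Forward selector valve is inoperative=occurs → not all inputs occur → does not occur.
System B lost [OR]: Left shutoff valve is out=not, North return filter malfunctions=not, Lower electric pump trips=not → no input occurs → does not occur.
PTU path lost [OR]: Standby system fails=not, System B lost=not → no input occurs → does not occur.
Aircraft hydraulic pressure lost [OR]: Left circuit unavailable=not, PTU path lost=not → no input occurs → does not occur.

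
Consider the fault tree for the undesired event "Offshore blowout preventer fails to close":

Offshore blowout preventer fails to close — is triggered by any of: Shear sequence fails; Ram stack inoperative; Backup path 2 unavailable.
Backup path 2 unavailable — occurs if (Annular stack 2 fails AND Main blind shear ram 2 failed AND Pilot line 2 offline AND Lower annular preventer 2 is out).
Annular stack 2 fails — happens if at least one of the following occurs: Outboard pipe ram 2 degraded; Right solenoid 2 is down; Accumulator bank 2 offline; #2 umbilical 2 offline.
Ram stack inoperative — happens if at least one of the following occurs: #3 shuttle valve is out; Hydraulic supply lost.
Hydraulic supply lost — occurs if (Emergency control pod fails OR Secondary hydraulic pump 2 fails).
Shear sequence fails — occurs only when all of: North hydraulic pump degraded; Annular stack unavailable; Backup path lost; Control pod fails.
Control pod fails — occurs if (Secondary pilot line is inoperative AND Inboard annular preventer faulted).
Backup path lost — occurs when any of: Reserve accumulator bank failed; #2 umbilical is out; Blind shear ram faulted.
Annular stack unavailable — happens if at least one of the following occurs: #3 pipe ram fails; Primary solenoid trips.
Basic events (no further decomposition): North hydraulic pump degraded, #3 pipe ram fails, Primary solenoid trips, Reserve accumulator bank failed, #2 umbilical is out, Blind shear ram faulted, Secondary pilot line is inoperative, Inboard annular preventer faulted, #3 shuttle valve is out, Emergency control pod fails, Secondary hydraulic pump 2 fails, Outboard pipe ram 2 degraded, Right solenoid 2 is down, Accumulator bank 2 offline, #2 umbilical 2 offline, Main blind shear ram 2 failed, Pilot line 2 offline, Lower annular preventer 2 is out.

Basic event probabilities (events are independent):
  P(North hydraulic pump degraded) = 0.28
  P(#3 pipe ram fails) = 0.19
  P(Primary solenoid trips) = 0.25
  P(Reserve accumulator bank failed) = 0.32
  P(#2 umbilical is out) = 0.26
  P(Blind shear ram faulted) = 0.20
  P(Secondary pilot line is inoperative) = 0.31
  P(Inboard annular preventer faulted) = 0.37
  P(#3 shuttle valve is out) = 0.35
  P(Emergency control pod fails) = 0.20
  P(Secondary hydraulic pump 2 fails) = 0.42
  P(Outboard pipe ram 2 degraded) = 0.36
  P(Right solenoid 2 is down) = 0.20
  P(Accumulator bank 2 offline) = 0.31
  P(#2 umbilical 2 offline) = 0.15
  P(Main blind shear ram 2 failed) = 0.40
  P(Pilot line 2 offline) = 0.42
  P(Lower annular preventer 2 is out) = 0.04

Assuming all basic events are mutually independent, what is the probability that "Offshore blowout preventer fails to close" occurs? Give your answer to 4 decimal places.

P(Annular stack unavailable) [OR] = 1 − (1−0.19) × (1−0.25) = 0.392500
P(Backup path lost) [OR] = 1 − (1−0.32) × (1−0.26) × (1−0.20) = 0.597440
P(Control pod fails) [AND] = 0.31 × 0.37 = 0.114700
P(Shear sequence fails) [AND] = 0.28 × 0.392500 × 0.597440 × 0.114700 = 0.007531
P(Hydraulic supply lost) [OR] = 1 − (1−0.20) × (1−0.42) = 0.536000
P(Ram stack inoperative) [OR] = 1 − (1−0.35) × (1−0.536000) = 0.698400
P(Annular stack 2 fails) [OR] = 1 − (1−0.36) × (1−0.20) × (1−0.31) × (1−0.15) = 0.699712
P(Backup path 2 unavailable) [AND] = 0.699712 × 0.40 × 0.42 × 0.04 = 0.004702
P(Offshore blowout preventer fails to close) [OR] = 1 − (1−0.007531) × (1−0.698400) × (1−0.004702) = 0.702079
Rounded to 4 decimal places: P(Offshore blowout preventer fails to close) ≈ 0.7021.

0.7021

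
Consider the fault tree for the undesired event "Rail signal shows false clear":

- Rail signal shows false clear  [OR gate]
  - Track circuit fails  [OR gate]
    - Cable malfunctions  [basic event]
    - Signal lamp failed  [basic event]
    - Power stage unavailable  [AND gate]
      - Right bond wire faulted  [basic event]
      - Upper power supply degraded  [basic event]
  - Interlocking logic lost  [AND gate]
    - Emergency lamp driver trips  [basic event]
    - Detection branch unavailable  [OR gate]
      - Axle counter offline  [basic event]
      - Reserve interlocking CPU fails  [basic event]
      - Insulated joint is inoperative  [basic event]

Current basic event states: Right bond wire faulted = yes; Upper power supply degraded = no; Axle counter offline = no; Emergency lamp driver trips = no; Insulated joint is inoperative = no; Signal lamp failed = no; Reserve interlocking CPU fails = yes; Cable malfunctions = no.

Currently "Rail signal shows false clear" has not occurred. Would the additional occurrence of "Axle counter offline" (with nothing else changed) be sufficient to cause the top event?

No

Counterfactual: set "Axle counter offline" to occurred.
Power stage unavailable [AND]: Right bond wire faulted=occurs, Upper power supply degraded=not → not all inputs occur → does not occur.
Track circuit fails [OR]: Cable malfunctions=not, Signal lamp failed=not, Power stage unavailable=not → no input occurs → does not occur.
Detection branch unavailable [OR]: Axle counter offline=occurs, Reserve interlocking CPU fails=occurs, Insulated joint is inoperative=not → at least one input occurs → occurs.
Interlocking logic lost [AND]: Emergency lamp driver trips=not, Detection branch unavailable=occurs → not all inputs occur → does not occur.
Rail signal shows false clear [OR]: Track circuit fails=not, Interlocking logic lost=not → no input occurs → does not occur.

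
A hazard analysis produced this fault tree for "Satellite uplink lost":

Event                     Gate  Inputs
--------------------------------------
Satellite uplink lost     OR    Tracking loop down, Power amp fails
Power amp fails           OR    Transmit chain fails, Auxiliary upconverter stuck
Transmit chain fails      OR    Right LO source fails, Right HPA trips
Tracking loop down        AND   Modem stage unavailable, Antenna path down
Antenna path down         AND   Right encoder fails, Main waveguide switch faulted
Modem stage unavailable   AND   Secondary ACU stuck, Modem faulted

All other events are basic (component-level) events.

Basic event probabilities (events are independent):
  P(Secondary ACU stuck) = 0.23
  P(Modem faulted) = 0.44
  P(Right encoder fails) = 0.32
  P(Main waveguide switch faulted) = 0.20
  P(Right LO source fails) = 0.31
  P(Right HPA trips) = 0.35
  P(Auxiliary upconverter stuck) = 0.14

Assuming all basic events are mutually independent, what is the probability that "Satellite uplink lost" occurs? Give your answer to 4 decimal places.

P(Modem stage unavailable) [AND] = 0.23 × 0.44 = 0.101200
P(Antenna path down) [AND] = 0.32 × 0.20 = 0.064000
P(Tracking loop down) [AND] = 0.101200 × 0.064000 = 0.006477
P(Transmit chain fails) [OR] = 1 − (1−0.31) × (1−0.35) = 0.551500
P(Power amp fails) [OR] = 1 − (1−0.551500) × (1−0.14) = 0.614290
P(Satellite uplink lost) [OR] = 1 − (1−0.006477) × (1−0.614290) = 0.616788
Rounded to 4 decimal places: P(Satellite uplink lost) ≈ 0.6168.

0.6168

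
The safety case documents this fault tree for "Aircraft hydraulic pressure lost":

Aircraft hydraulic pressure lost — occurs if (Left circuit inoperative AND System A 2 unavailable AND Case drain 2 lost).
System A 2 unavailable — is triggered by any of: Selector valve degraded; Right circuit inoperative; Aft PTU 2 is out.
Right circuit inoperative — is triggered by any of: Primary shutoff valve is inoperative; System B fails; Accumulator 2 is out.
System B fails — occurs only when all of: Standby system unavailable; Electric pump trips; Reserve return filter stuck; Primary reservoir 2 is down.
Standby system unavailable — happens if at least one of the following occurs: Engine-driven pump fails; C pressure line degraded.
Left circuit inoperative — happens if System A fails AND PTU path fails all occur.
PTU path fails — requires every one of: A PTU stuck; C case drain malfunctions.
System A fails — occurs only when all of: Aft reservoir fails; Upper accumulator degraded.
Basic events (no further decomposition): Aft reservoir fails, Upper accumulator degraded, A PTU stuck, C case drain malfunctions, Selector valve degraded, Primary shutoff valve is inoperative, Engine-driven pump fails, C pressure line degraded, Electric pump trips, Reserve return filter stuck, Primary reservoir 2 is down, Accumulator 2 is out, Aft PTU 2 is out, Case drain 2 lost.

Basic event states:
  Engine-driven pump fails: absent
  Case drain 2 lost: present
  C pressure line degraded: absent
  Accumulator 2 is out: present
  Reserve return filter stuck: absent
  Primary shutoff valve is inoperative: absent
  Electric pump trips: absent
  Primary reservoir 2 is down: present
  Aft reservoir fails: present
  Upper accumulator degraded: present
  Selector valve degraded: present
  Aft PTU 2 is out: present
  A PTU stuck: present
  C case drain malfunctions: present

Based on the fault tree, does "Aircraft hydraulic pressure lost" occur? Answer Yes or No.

System A fails [AND]: Aft reservoir fails=occurs, Upper accumulator degraded=occurs → all inputs occur → occurs.
PTU path fails [AND]: A PTU stuck=occurs, C case drain malfunctions=occurs → all inputs occur → occurs.
Left circuit inoperative [AND]: System A fails=occurs, PTU path fails=occurs → all inputs occur → occurs.
Standby system unavailable [OR]: Engine-driven pump fails=not, C pressure line degraded=not → no input occurs → does not occur.
System B fails [AND]: Standby system unavailable=not, Electric pump trips=not, Reserve return filter stuck=not, Primary reservoir 2 is down=occurs → not all inputs occur → does not occur.
Right circuit inoperative [OR]: Primary shutoff valve is inoperative=not, System B fails=not, Accumulator 2 is out=occurs → at least one input occurs → occurs.
System A 2 unavailable [OR]: Selector valve degraded=occurs, Right circuit inoperative=occurs, Aft PTU 2 is out=occurs → at least one input occurs → occurs.
Aircraft hydraulic pressure lost [AND]: Left circuit inoperative=occurs, System A 2 unavailable=occurs, Case drain 2 lost=occurs → all inputs occur → occurs.

Yes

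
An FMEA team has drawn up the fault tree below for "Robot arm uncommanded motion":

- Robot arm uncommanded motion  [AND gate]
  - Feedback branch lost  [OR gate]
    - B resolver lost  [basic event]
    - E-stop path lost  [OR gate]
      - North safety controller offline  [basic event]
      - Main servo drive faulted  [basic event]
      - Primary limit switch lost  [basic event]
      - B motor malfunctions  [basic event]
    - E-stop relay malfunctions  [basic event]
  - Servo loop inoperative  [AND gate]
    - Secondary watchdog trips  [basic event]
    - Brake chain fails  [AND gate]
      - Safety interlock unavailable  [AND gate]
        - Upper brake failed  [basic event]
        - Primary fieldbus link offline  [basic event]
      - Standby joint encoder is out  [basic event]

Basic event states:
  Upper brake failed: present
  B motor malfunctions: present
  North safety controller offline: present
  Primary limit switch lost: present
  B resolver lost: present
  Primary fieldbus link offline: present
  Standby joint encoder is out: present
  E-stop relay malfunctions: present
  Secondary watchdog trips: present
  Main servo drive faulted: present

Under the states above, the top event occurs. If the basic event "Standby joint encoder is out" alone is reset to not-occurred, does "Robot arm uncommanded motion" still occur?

No

Counterfactual: set "Standby joint encoder is out" to not occurred.
E-stop path lost [OR]: North safety controller offline=occurs, Main servo drive faulted=occurs, Primary limit switch lost=occurs, B motor malfunctions=occurs → at least one input occurs → occurs.
Feedback branch lost [OR]: B resolver lost=occurs, E-stop path lost=occurs, E-stop relay malfunctions=occurs → at least one input occurs → occurs.
Safety interlock unavailable [AND]: Upper brake failed=occurs, Primary fieldbus link offline=occurs → all inputs occur → occurs.
Brake chain fails [AND]: Safety interlock unavailable=occurs, Standby joint encoder is out=not → not all inputs occur → does not occur.
Servo loop inoperative [AND]: Secondary watchdog trips=occurs, Brake chain fails=not → not all inputs occur → does not occur.
Robot arm uncommanded motion [AND]: Feedback branch lost=occurs, Servo loop inoperative=not → not all inputs occur → does not occur.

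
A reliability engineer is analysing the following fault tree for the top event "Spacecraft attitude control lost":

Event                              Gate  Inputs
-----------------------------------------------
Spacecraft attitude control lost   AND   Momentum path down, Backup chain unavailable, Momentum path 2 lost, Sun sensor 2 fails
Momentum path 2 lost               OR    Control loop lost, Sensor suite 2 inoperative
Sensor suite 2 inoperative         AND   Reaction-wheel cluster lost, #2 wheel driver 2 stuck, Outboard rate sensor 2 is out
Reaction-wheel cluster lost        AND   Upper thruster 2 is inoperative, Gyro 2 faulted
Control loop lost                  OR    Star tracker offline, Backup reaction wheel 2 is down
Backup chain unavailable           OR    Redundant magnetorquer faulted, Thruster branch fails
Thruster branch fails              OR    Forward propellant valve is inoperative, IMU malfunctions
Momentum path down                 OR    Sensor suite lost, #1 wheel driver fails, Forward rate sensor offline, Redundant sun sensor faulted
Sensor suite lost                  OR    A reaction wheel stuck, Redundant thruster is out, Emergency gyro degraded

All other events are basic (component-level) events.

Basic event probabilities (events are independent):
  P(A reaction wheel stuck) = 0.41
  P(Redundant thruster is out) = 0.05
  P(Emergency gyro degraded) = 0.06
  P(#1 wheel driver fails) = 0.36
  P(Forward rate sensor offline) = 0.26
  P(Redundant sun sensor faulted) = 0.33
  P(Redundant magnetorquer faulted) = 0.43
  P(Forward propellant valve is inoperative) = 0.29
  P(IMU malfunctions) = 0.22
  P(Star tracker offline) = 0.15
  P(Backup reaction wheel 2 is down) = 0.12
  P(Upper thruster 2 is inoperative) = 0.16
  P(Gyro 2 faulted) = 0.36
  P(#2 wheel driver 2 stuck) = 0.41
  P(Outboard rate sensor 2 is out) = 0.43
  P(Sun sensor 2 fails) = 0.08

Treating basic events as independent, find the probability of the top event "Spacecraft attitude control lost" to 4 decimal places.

P(Sensor suite lost) [OR] = 1 − (1−0.41) × (1−0.05) × (1−0.06) = 0.473130
P(Momentum path down) [OR] = 1 − (1−0.473130) × (1−0.36) × (1−0.26) × (1−0.33) = 0.832818
P(Thruster branch fails) [OR] = 1 − (1−0.29) × (1−0.22) = 0.446200
P(Backup chain unavailable) [OR] = 1 − (1−0.43) × (1−0.446200) = 0.684334
P(Control loop lost) [OR] = 1 − (1−0.15) × (1−0.12) = 0.252000
P(Reaction-wheel cluster lost) [AND] = 0.16 × 0.36 = 0.057600
P(Sensor suite 2 inoperative) [AND] = 0.057600 × 0.41 × 0.43 = 0.010155
P(Momentum path 2 lost) [OR] = 1 − (1−0.252000) × (1−0.010155) = 0.259596
P(Spacecraft attitude control lost) [AND] = 0.832818 × 0.684334 × 0.259596 × 0.08 = 0.011836
Rounded to 4 decimal places: P(Spacecraft attitude control lost) ≈ 0.0118.

0.0118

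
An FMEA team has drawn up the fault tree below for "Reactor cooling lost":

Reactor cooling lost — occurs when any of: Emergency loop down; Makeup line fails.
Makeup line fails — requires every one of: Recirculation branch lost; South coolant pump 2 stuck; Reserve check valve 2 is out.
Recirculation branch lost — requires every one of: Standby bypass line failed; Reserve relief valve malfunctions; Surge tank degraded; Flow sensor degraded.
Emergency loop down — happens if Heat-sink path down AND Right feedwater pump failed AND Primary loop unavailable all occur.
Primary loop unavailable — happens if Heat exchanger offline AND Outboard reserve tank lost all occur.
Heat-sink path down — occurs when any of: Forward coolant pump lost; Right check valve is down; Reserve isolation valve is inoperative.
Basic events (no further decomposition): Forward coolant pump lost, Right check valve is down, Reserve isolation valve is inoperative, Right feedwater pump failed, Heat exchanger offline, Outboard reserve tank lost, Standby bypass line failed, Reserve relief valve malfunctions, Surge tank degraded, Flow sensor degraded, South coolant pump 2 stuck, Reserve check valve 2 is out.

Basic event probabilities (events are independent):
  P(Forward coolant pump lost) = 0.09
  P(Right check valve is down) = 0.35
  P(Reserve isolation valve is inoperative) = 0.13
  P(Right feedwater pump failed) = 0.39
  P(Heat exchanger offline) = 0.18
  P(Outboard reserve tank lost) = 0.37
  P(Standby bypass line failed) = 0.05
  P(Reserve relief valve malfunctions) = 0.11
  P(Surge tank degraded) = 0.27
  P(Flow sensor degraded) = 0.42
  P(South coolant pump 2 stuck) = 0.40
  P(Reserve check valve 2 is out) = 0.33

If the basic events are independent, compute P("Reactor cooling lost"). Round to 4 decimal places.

P(Heat-sink path down) [OR] = 1 − (1−0.09) × (1−0.35) × (1−0.13) = 0.485395
P(Primary loop unavailable) [AND] = 0.18 × 0.37 = 0.066600
P(Emergency loop down) [AND] = 0.485395 × 0.39 × 0.066600 = 0.012608
P(Recirculation branch lost) [AND] = 0.05 × 0.11 × 0.27 × 0.42 = 0.000624
P(Makeup line fails) [AND] = 0.000624 × 0.40 × 0.33 = 0.000082
P(Reactor cooling lost) [OR] = 1 − (1−0.012608) × (1−0.000082) = 0.012689
Rounded to 4 decimal places: P(Reactor cooling lost) ≈ 0.0127.

0.0127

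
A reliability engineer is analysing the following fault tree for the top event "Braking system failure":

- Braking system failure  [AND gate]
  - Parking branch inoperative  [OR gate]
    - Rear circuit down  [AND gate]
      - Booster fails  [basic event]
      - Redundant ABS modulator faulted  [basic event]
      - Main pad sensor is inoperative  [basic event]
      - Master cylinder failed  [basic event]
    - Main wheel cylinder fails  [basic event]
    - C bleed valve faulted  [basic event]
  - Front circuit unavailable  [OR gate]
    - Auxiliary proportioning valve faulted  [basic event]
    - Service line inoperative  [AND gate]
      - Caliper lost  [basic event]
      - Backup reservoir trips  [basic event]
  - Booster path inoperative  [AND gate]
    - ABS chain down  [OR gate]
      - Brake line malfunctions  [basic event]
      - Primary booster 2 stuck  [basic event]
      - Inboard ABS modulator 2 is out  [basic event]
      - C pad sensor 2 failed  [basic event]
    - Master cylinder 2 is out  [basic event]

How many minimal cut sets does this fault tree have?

Rear circuit down [AND]: one cut set from each child combined → 1 × 1 × 1 × 1 = 1 cut set(s).
Parking branch inoperative [OR]: union of children's cut sets → 3 cut set(s).
Service line inoperative [AND]: one cut set from each child combined → 1 × 1 = 1 cut set(s).
Front circuit unavailable [OR]: union of children's cut sets → 2 cut set(s).
ABS chain down [OR]: union of children's cut sets → 4 cut set(s).
Booster path inoperative [AND]: one cut set from each child combined → 4 × 1 = 4 cut set(s).
Braking system failure [AND]: one cut set from each child combined → 3 × 2 × 4 = 24 cut set(s).

24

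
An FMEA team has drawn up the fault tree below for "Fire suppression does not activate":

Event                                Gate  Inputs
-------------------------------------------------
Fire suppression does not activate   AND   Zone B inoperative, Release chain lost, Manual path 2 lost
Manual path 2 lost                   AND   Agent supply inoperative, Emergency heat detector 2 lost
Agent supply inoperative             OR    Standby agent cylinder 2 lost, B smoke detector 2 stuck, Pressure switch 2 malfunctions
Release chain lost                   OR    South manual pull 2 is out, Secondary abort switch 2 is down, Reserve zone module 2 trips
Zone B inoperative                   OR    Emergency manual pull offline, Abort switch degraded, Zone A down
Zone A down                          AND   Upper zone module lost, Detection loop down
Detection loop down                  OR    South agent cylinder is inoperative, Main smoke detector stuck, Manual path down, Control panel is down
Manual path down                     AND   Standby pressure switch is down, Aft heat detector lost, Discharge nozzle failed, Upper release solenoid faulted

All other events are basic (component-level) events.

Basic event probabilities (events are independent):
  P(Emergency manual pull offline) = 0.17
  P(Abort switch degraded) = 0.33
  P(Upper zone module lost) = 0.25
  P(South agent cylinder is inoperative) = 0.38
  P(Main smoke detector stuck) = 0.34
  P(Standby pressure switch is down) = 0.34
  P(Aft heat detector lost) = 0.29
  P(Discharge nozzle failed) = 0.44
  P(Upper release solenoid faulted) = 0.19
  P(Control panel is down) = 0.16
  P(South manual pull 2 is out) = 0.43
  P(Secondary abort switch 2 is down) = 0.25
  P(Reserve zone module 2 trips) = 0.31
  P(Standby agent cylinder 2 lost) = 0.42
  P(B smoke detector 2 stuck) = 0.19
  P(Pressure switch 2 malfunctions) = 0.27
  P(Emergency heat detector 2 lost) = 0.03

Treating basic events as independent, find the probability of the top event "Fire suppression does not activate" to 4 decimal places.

0.0074

P(Manual path down) [AND] = 0.34 × 0.29 × 0.44 × 0.19 = 0.008243
P(Detection loop down) [OR] = 1 − (1−0.38) × (1−0.34) × (1−0.008243) × (1−0.16) = 0.659105
P(Zone A down) [AND] = 0.25 × 0.659105 = 0.164776
P(Zone B inoperative) [OR] = 1 − (1−0.17) × (1−0.33) × (1−0.164776) = 0.535532
P(Release chain lost) [OR] = 1 − (1−0.43) × (1−0.25) × (1−0.31) = 0.705025
P(Agent supply inoperative) [OR] = 1 − (1−0.42) × (1−0.19) × (1−0.27) = 0.657046
P(Manual path 2 lost) [AND] = 0.657046 × 0.03 = 0.019711
P(Fire suppression does not activate) [AND] = 0.535532 × 0.705025 × 0.019711 = 0.007442
Rounded to 4 decimal places: P(Fire suppression does not activate) ≈ 0.0074.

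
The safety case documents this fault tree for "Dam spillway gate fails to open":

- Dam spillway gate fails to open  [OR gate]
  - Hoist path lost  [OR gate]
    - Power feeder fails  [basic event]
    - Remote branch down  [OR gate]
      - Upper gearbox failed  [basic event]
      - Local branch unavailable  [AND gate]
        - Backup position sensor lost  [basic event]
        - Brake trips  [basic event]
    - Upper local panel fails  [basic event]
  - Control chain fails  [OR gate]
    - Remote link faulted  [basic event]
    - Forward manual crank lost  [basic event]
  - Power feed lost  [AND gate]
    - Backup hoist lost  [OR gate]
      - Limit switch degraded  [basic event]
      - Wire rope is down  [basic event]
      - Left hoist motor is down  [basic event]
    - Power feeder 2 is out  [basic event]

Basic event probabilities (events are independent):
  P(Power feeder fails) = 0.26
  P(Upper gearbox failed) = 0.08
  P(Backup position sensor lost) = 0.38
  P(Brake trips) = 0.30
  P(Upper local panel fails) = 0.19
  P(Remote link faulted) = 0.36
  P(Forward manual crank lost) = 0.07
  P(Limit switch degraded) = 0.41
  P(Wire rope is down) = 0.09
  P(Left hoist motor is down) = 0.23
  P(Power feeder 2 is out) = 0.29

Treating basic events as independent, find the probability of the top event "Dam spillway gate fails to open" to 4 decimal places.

P(Local branch unavailable) [AND] = 0.38 × 0.30 = 0.114000
P(Remote branch down) [OR] = 1 − (1−0.08) × (1−0.114000) = 0.184880
P(Hoist path lost) [OR] = 1 − (1−0.26) × (1−0.184880) × (1−0.19) = 0.511417
P(Control chain fails) [OR] = 1 − (1−0.36) × (1−0.07) = 0.404800
P(Backup hoist lost) [OR] = 1 − (1−0.41) × (1−0.09) × (1−0.23) = 0.586587
P(Power feed lost) [AND] = 0.586587 × 0.29 = 0.170110
P(Dam spillway gate fails to open) [OR] = 1 − (1−0.511417) × (1−0.404800) × (1−0.170110) = 0.758664
Rounded to 4 decimal places: P(Dam spillway gate fails to open) ≈ 0.7587.

0.7587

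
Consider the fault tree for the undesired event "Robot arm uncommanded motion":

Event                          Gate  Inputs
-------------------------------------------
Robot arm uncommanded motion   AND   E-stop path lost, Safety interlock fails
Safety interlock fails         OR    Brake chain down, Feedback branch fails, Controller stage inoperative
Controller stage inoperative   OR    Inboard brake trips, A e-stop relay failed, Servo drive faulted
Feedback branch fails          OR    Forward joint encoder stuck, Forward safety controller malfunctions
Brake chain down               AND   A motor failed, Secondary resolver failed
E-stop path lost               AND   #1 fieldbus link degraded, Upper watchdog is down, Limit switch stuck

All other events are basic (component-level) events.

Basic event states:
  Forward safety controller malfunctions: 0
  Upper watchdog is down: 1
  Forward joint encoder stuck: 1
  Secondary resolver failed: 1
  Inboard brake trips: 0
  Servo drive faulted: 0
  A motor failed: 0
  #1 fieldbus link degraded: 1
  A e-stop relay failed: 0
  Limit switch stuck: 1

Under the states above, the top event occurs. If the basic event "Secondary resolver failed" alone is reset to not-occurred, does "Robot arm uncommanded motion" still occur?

Yes

Counterfactual: set "Secondary resolver failed" to not occurred.
E-stop path lost [AND]: #1 fieldbus link degraded=occurs, Upper watchdog is down=occurs, Limit switch stuck=occurs → all inputs occur → occurs.
Brake chain down [AND]: A motor failed=not, Secondary resolver failed=not → not all inputs occur → does not occur.
Feedback branch fails [OR]: Forward joint encoder stuck=occurs, Forward safety controller malfunctions=not → at least one input occurs → occurs.
Controller stage inoperative [OR]: Inboard brake trips=not, A e-stop relay failed=not, Servo drive faulted=not → no input occurs → does not occur.
Safety interlock fails [OR]: Brake chain down=not, Feedback branch fails=occurs, Controller stage inoperative=not → at least one input occurs → occurs.
Robot arm uncommanded motion [AND]: E-stop path lost=occurs, Safety interlock fails=occurs → all inputs occur → occurs.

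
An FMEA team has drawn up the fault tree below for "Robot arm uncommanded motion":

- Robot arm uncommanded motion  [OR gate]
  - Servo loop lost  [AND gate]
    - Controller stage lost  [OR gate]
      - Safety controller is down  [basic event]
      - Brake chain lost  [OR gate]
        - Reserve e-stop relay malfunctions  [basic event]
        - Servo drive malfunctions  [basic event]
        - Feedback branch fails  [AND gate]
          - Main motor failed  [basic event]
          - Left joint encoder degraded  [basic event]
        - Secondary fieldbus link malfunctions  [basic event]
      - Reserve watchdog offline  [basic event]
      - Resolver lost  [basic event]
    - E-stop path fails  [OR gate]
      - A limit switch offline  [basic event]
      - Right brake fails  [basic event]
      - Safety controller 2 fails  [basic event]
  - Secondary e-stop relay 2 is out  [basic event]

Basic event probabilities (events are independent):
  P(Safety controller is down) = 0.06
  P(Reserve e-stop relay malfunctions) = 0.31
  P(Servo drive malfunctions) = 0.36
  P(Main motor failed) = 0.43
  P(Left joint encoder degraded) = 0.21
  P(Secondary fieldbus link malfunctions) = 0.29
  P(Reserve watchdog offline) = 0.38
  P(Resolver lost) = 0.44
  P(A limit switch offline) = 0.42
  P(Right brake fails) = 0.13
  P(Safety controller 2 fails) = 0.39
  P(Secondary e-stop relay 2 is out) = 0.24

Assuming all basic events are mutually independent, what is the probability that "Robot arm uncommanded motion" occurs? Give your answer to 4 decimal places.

P(Feedback branch fails) [AND] = 0.43 × 0.21 = 0.090300
P(Brake chain lost) [OR] = 1 − (1−0.31) × (1−0.36) × (1−0.090300) × (1−0.29) = 0.714776
P(Controller stage lost) [OR] = 1 − (1−0.06) × (1−0.714776) × (1−0.38) × (1−0.44) = 0.906912
P(E-stop path fails) [OR] = 1 − (1−0.42) × (1−0.13) × (1−0.39) = 0.692194
P(Servo loop lost) [AND] = 0.906912 × 0.692194 = 0.627759
P(Robot arm uncommanded motion) [OR] = 1 − (1−0.627759) × (1−0.24) = 0.717097
Rounded to 4 decimal places: P(Robot arm uncommanded motion) ≈ 0.7171.

0.7171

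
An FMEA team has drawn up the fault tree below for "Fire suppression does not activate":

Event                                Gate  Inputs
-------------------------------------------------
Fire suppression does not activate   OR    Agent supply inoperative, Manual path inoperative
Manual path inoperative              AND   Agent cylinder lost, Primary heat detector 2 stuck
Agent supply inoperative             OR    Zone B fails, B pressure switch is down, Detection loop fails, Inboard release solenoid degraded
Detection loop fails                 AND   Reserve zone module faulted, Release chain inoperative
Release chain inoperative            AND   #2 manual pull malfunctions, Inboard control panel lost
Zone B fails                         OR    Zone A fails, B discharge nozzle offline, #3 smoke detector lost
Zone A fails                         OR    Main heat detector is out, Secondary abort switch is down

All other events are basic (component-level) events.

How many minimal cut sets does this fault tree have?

8

Zone A fails [OR]: union of children's cut sets → 2 cut set(s).
Zone B fails [OR]: union of children's cut sets → 4 cut set(s).
Release chain inoperative [AND]: one cut set from each child combined → 1 × 1 = 1 cut set(s).
Detection loop fails [AND]: one cut set from each child combined → 1 × 1 = 1 cut set(s).
Agent supply inoperative [OR]: union of children's cut sets → 7 cut set(s).
Manual path inoperative [AND]: one cut set from each child combined → 1 × 1 = 1 cut set(s).
Fire suppression does not activate [OR]: union of children's cut sets → 8 cut set(s).
Minimal cut sets: {Main heat detector is out}; {Secondary abort switch is down}; {B discharge nozzle offline}; {#3 smoke detector lost}; {B pressure switch is down}; {#2 manual pull malfunctions, Inboard control panel lost, Reserve zone module faulted}; {Inboard release solenoid degraded}; {Agent cylinder lost, Primary heat detector 2 stuck}.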